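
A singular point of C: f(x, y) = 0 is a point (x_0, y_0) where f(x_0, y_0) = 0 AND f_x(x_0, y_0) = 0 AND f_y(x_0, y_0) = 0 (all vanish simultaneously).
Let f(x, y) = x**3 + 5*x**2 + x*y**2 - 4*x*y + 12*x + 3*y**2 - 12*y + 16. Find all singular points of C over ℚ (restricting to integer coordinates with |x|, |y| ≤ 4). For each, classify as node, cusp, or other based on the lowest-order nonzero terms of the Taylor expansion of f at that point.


Singular points: {(-2, 2)}; classification: node.

Compute partial derivatives:
  f_x = 3*x**2 + 10*x + y**2 - 4*y + 12.
  f_y = 2*x*y - 4*x + 6*y - 12.
Scan x_0 ∈ {−4, ..., 4}. For each x_0, f_y(x_0, y) is a polynomial in y; find its integer roots y ∈ {−4, ..., 4}, then test f_x and f at those candidates.
  x = -4: f_y(-4, y) = 4 - 2*y; vanishes at y ∈ {2}. (-4, 2): f_x = 16 ≠ 0.
  x = -3: f_y(-3, y) = 0; vanishes at y ∈ {-4, -3, -2, -1, 0, 1, 2, 3, 4}. (-3, -4): f_x = 41 ≠ 0; (-3, -3): f_x = 30 ≠ 0; (-3, -2): f_x = 21 ≠ 0; (-3, -1): f_x = 14 ≠ 0; (-3, 0): f_x = 9 ≠ 0; (-3, 1): f_x = 6 ≠ 0; (-3, 2): f_x = 5 ≠ 0; (-3, 3): f_x = 6 ≠ 0; (-3, 4): f_x = 9 ≠ 0.
  x = -2: f_y(-2, y) = 2*y - 4; vanishes at y ∈ {2}. (-2, 2): f_x = 0, f = 0 — SINGULAR.
  x = -1: f_y(-1, y) = 4*y - 8; vanishes at y ∈ {2}. (-1, 2): f_x = 1 ≠ 0.
  x = 0: f_y(0, y) = 6*y - 12; vanishes at y ∈ {2}. (0, 2): f_x = 8 ≠ 0.
  x = 1: f_y(1, y) = 8*y - 16; vanishes at y ∈ {2}. (1, 2): f_x = 21 ≠ 0.
  x = 2: f_y(2, y) = 10*y - 20; vanishes at y ∈ {2}. (2, 2): f_x = 40 ≠ 0.
  x = 3: f_y(3, y) = 12*y - 24; vanishes at y ∈ {2}. (3, 2): f_x = 65 ≠ 0.
  x = 4: f_y(4, y) = 14*y - 28; vanishes at y ∈ {2}. (4, 2): f_x = 96 ≠ 0.
Only singular point on the grid: (-2, 2).
Classify: substitute x = -2 + u, y = 2 + v and expand: f = u**3 - u**2 + u*v**2 + v**2.
No constant or linear terms (consistent with a singular point). Quadratic part: -u**2 + v**2. Cubic part: u**3 + u*v**2.
The quadratic part v**2 - u**2 = (v − u)(v + u) splits into two distinct linear factors, so there are two distinct tangent lines y − 2 = ±(x − -2) — this is a node (ordinary double point).
Classification: node.


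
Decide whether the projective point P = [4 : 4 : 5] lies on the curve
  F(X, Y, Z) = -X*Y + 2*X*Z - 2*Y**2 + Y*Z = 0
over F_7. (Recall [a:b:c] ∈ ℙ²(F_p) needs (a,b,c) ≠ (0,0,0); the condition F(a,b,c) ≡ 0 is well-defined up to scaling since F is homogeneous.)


F(4,4,5) ≡ 5 (mod 7); P is NOT on the curve.

Evaluate F(4, 4, 5) term-by-term (mod 7).
  -X*Y ↦ -1·4·4·1 = -16
  2*X*Z ↦ 2·4·1·5 = 40
  -2*Y**2 ↦ -2·1·16·1 = -32
  Y*Z ↦ 1·1·4·5 = 20
Sum: F(4, 4, 5) = (-16) + (40) + (-32) + (20) = 12.
Reducing mod 7: 12 ≡ 5 (mod 7).
Since F(a, b, c) ≡ 5 ≠ 0 (mod 7), P does NOT lie on the curve.


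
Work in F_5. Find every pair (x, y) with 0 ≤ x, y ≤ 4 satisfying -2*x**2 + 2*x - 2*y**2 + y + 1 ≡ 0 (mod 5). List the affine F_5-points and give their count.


Affine F_5-points: {(0, 1), (0, 2), (1, 1), (1, 2)}; count = 4.

For each of the 25 pairs (x, y) ∈ F_5², evaluate f(x, y) mod 5. Record the zeros.
  x = 0: [0↦1, 1↦0, 2↦0, 3↦1, 4↦3]  zeros at y ∈ {1, 2}
  x = 1: [0↦1, 1↦0, 2↦0, 3↦1, 4↦3]  zeros at y ∈ {1, 2}
  x = 2: [0↦2, 1↦1, 2↦1, 3↦2, 4↦4]  zeros at y ∈ ∅
  x = 3: [0↦4, 1↦3, 2↦3, 3↦4, 4↦1]  zeros at y ∈ ∅
  x = 4: [0↦2, 1↦1, 2↦1, 3↦2, 4↦4]  zeros at y ∈ ∅
Collecting zeros: affine points = {(0, 1), (0, 2), (1, 1), (1, 2)}.
Total count |C(F_5)_aff| = 4.


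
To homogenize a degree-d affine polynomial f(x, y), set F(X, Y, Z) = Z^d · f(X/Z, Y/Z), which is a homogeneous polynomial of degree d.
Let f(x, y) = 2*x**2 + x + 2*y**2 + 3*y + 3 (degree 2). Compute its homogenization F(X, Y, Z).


F(X, Y, Z) = 2*X**2 + X*Z + 2*Y**2 + 3*Y*Z + 3*Z**2

deg(f) = 2.
Substitute x = X/Z, y = Y/Z into f, then multiply by Z^2.
  monomial 2·x^2·y^0 ↦ 2·X^2·Y^0·Z^0.
  monomial 1·x^1·y^0 ↦ 1·X^1·Y^0·Z^1.
  monomial 2·x^0·y^2 ↦ 2·X^0·Y^2·Z^0.
  monomial 3·x^0·y^1 ↦ 3·X^0·Y^1·Z^1.
  monomial 3·x^0·y^0 ↦ 3·X^0·Y^0·Z^2.
Collecting: F(X, Y, Z) = 2*X**2 + X*Z + 2*Y**2 + 3*Y*Z + 3*Z**2.


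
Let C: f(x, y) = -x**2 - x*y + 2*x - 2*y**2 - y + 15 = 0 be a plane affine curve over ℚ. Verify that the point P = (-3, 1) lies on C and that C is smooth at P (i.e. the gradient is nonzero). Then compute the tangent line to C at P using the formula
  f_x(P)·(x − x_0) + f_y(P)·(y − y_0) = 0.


Tangent line at P: 7*x - 2*y + 23 = 0.

Step 1: f(-3, 1) = 0, so P lies on C.
Step 2: partial derivatives
  f_x(x, y) = -2*x - y + 2, f_y(x, y) = -x - 4*y - 1.
  f_x(P) = 7, f_y(P) = -2 (gradient nonzero, so P is smooth).
Step 3: tangent line at P: 7·(x − -3) + -2·(y − 1) = 0.
Expanding: 7*x - 2*y + 23 = 0.


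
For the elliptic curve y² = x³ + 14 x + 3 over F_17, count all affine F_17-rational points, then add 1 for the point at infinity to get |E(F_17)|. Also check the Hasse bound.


Affine points = {(1, 1), (1, 16), (3, 2), (3, 15), (4, 2), (4, 15), (7, 6), (7, 11), (8, 7), (8, 10), (9, 5), (9, 12), (10, 2), (10, 15), (11, 3), (11, 14), (13, 6), (13, 11), (14, 6), (14, 11), (15, 1), (15, 16)}; affine count = 22; |E(F_17)| = 23.

Discriminant check: Δ ∝ 4a³ + 27b² = 4·14³ + 27·3² = 4·2744 + 27·9 ≡ 16 (mod 17). Nonzero ⇒ E is nonsingular.
For each x ∈ F_17, compute rhs = x³ + 14·x + 3 mod 17, then count y ∈ F_17 with y² ≡ rhs.
  x = 0: rhs = 3, matching y values: none (0 points).
  x = 1: rhs = 1, matching y values: 1, 16 (2 points).
  x = 2: rhs = 5, matching y values: none (0 points).
  x = 3: rhs = 4, matching y values: 2, 15 (2 points).
  x = 4: rhs = 4, matching y values: 2, 15 (2 points).
  x = 5: rhs = 11, matching y values: none (0 points).
  x = 6: rhs = 14, matching y values: none (0 points).
  x = 7: rhs = 2, matching y values: 6, 11 (2 points).
  x = 8: rhs = 15, matching y values: 7, 10 (2 points).
  x = 9: rhs = 8, matching y values: 5, 12 (2 points).
  x = 10: rhs = 4, matching y values: 2, 15 (2 points).
  x = 11: rhs = 9, matching y values: 3, 14 (2 points).
  x = 12: rhs = 12, matching y values: none (0 points).
  x = 13: rhs = 2, matching y values: 6, 11 (2 points).
  x = 14: rhs = 2, matching y values: 6, 11 (2 points).
  x = 15: rhs = 1, matching y values: 1, 16 (2 points).
  x = 16: rhs = 5, matching y values: none (0 points).
Total affine count: 22.
Full point count |E(F_17)| = 22 + 1 = 23.
Hasse bound: |23 − (17+1)| = |5| = 5 ≤ 2√17 ≈ 8.2462 ✓.


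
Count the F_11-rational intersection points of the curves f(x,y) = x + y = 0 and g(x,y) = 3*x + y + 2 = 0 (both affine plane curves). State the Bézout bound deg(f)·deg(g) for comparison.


Common zeros: {(10, 1)}; count = 1; Bézout bound = 1.

deg(f) = 1, deg(g) = 1, so Bézout bound = 1.
Scan x ∈ F_11. For each x, list the y ∈ F_11 with f(x, y) ≡ 0 and those with g(x, y) ≡ 0 (mod 11); the common zeros in that column are the intersection.
  x = 0: f ≡ 0 at y ∈ {0}; g ≡ 0 at y ∈ {9}; common: ∅.
  x = 1: f ≡ 0 at y ∈ {10}; g ≡ 0 at y ∈ {6}; common: ∅.
  x = 2: f ≡ 0 at y ∈ {9}; g ≡ 0 at y ∈ {3}; common: ∅.
  x = 3: f ≡ 0 at y ∈ {8}; g ≡ 0 at y ∈ {0}; common: ∅.
  x = 4: f ≡ 0 at y ∈ {7}; g ≡ 0 at y ∈ {8}; common: ∅.
  x = 5: f ≡ 0 at y ∈ {6}; g ≡ 0 at y ∈ {5}; common: ∅.
  x = 6: f ≡ 0 at y ∈ {5}; g ≡ 0 at y ∈ {2}; common: ∅.
  x = 7: f ≡ 0 at y ∈ {4}; g ≡ 0 at y ∈ {10}; common: ∅.
  x = 8: f ≡ 0 at y ∈ {3}; g ≡ 0 at y ∈ {7}; common: ∅.
  x = 9: f ≡ 0 at y ∈ {2}; g ≡ 0 at y ∈ {4}; common: ∅.
  x = 10: f ≡ 0 at y ∈ {1}; g ≡ 0 at y ∈ {1}; common: {1}.
Collecting: common zeros = {(10, 1)}, so the count is 1.
Comparison with the Bézout bound: 1 ≤ 1 = deg(f)·deg(g), as expected for curves with no common component (the bound is attained).


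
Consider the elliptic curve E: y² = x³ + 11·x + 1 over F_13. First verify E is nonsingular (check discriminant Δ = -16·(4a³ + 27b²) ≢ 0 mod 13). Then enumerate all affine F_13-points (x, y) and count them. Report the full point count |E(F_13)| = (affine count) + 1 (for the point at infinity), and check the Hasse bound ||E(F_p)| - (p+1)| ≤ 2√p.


Affine points = {(0, 1), (0, 12), (1, 0), (3, 3), (3, 10), (5, 5), (5, 8), (6, 6), (6, 7), (8, 4), (8, 9), (9, 6), (9, 7), (11, 6), (11, 7)}; affine count = 15; |E(F_13)| = 16.

Discriminant check: Δ ∝ 4a³ + 27b² = 4·11³ + 27·1² = 4·1331 + 27·1 ≡ 8 (mod 13). Nonzero ⇒ E is nonsingular.
For each x ∈ F_13, compute rhs = x³ + 11·x + 1 mod 13, then count y ∈ F_13 with y² ≡ rhs.
  x = 0: rhs = 1, matching y values: 1, 12 (2 points).
  x = 1: rhs = 0, matching y values: 0 (1 points).
  x = 2: rhs = 5, matching y values: none (0 points).
  x = 3: rhs = 9, matching y values: 3, 10 (2 points).
  x = 4: rhs = 5, matching y values: none (0 points).
  x = 5: rhs = 12, matching y values: 5, 8 (2 points).
  x = 6: rhs = 10, matching y values: 6, 7 (2 points).
  x = 7: rhs = 5, matching y values: none (0 points).
  x = 8: rhs = 3, matching y values: 4, 9 (2 points).
  x = 9: rhs = 10, matching y values: 6, 7 (2 points).
  x = 10: rhs = 6, matching y values: none (0 points).
  x = 11: rhs = 10, matching y values: 6, 7 (2 points).
  x = 12: rhs = 2, matching y values: none (0 points).
Total affine count: 15.
Full point count |E(F_13)| = 15 + 1 = 16.
Hasse bound: |16 − (13+1)| = |2| = 2 ≤ 2√13 ≈ 7.2111 ✓.


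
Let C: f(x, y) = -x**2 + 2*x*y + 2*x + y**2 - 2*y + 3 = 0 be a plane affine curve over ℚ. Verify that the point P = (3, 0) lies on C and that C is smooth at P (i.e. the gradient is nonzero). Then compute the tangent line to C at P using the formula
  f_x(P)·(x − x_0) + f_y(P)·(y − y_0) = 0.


Tangent line at P: -4*x + 4*y + 12 = 0.

Step 1: f(3, 0) = 0, so P lies on C.
Step 2: partial derivatives
  f_x(x, y) = -2*x + 2*y + 2, f_y(x, y) = 2*x + 2*y - 2.
  f_x(P) = -4, f_y(P) = 4 (gradient nonzero, so P is smooth).
Step 3: tangent line at P: -4·(x − 3) + 4·(y − 0) = 0.
Expanding: -4*x + 4*y + 12 = 0.


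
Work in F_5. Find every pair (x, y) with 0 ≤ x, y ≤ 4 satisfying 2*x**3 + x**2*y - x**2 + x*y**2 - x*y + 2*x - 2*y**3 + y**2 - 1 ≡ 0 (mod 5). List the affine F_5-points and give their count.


Affine F_5-points: {(2, 0), (2, 2), (3, 0), (3, 3), (3, 4)}; count = 5.

For each of the 25 pairs (x, y) ∈ F_5², evaluate f(x, y) mod 5. Record the zeros.
  x = 0: [0↦4, 1↦3, 2↦2, 3↦4, 4↦2]  zeros at y ∈ ∅
  x = 1: [0↦2, 1↦2, 2↦4, 3↦1, 4↦1]  zeros at y ∈ ∅
  x = 2: [0↦0, 1↦3, 2↦0, 3↦4, 4↦3]  zeros at y ∈ {0, 2}
  x = 3: [0↦0, 1↦3, 2↦2, 3↦0, 4↦0]  zeros at y ∈ {0, 3, 4}
  x = 4: [0↦4, 1↦4, 2↦2, 3↦1, 4↦4]  zeros at y ∈ ∅
Collecting zeros: affine points = {(2, 0), (2, 2), (3, 0), (3, 3), (3, 4)}.
Total count |C(F_5)_aff| = 5.


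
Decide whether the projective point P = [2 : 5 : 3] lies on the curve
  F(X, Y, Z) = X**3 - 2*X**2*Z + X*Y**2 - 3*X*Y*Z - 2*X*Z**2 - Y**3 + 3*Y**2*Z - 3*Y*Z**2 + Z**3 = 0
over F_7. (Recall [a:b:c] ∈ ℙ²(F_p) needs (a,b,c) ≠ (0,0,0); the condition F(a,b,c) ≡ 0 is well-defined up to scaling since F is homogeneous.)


F(2,5,3) ≡ 5 (mod 7); P is NOT on the curve.

Evaluate F(2, 5, 3) term-by-term (mod 7).
  X**3 ↦ 1·8·1·1 = 8
  -2*X**2*Z ↦ -2·4·1·3 = -24
  X*Y**2 ↦ 1·2·25·1 = 50
  -3*X*Y*Z ↦ -3·2·5·3 = -90
  -2*X*Z**2 ↦ -2·2·1·9 = -36
  -Y**3 ↦ -1·1·125·1 = -125
  3*Y**2*Z ↦ 3·1·25·3 = 225
  -3*Y*Z**2 ↦ -3·1·5·9 = -135
  Z**3 ↦ 1·1·1·27 = 27
Sum: F(2, 5, 3) = (8) + (-24) + (50) + (-90) + (-36) + (-125) + (225) + (-135) + (27) = -100.
Reducing mod 7: -100 ≡ 5 (mod 7).
Since F(a, b, c) ≡ 5 ≠ 0 (mod 7), P does NOT lie on the curve.


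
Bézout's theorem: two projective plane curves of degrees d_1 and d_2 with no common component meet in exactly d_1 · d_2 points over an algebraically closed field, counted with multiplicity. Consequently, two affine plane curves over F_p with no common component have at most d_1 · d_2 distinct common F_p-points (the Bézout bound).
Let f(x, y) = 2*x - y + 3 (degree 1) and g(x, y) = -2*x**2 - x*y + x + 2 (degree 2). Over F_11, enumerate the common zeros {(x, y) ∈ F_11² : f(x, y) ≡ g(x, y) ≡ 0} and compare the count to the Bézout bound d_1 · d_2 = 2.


Common zeros: {(6, 4), (10, 1)}; count = 2; Bézout bound = 2.

deg(f) = 1, deg(g) = 2, so Bézout bound = 2.
Scan x ∈ F_11. For each x, list the y ∈ F_11 with f(x, y) ≡ 0 and those with g(x, y) ≡ 0 (mod 11); the common zeros in that column are the intersection.
  x = 0: f ≡ 0 at y ∈ {3}; g ≡ 0 at y ∈ ∅; common: ∅.
  x = 1: f ≡ 0 at y ∈ {5}; g ≡ 0 at y ∈ {1}; common: ∅.
  x = 2: f ≡ 0 at y ∈ {7}; g ≡ 0 at y ∈ {9}; common: ∅.
  x = 3: f ≡ 0 at y ∈ {9}; g ≡ 0 at y ∈ {3}; common: ∅.
  x = 4: f ≡ 0 at y ∈ {0}; g ≡ 0 at y ∈ {10}; common: ∅.
  x = 5: f ≡ 0 at y ∈ {2}; g ≡ 0 at y ∈ {9}; common: ∅.
  x = 6: f ≡ 0 at y ∈ {4}; g ≡ 0 at y ∈ {4}; common: {4}.
  x = 7: f ≡ 0 at y ∈ {6}; g ≡ 0 at y ∈ {3}; common: ∅.
  x = 8: f ≡ 0 at y ∈ {8}; g ≡ 0 at y ∈ {10}; common: ∅.
  x = 9: f ≡ 0 at y ∈ {10}; g ≡ 0 at y ∈ {4}; common: ∅.
  x = 10: f ≡ 0 at y ∈ {1}; g ≡ 0 at y ∈ {1}; common: {1}.
Collecting: common zeros = {(6, 4), (10, 1)}, so the count is 2.
Comparison with the Bézout bound: 2 ≤ 2 = deg(f)·deg(g), as expected for curves with no common component (the bound is attained).


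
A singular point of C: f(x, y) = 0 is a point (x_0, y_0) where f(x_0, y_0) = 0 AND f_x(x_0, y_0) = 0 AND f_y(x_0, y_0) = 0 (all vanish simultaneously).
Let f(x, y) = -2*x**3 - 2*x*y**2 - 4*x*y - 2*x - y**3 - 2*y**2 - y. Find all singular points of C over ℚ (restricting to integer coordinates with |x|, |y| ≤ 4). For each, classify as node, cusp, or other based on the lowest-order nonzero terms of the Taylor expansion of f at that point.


Singular points: {(0, -1)}; classification: cusp.

Compute partial derivatives:
  f_x = -6*x**2 - 2*y**2 - 4*y - 2.
  f_y = -4*x*y - 4*x - 3*y**2 - 4*y - 1.
Scan x_0 ∈ {−4, ..., 4}. For each x_0, f_y(x_0, y) is a polynomial in y; find its integer roots y ∈ {−4, ..., 4}, then test f_x and f at those candidates.
  x = -4: f_y(-4, y) = -3*y**2 + 12*y + 15; vanishes at y ∈ {-1}. (-4, -1): f_x = -96 ≠ 0.
  x = -3: f_y(-3, y) = -3*y**2 + 8*y + 11; vanishes at y ∈ {-1}. (-3, -1): f_x = -54 ≠ 0.
  x = -2: f_y(-2, y) = -3*y**2 + 4*y + 7; vanishes at y ∈ {-1}. (-2, -1): f_x = -24 ≠ 0.
  x = -1: f_y(-1, y) = 3 - 3*y**2; vanishes at y ∈ {-1, 1}. (-1, -1): f_x = -6 ≠ 0; (-1, 1): f_x = -14 ≠ 0.
  x = 0: f_y(0, y) = -3*y**2 - 4*y - 1; vanishes at y ∈ {-1}. (0, -1): f_x = 0, f = 0 — SINGULAR.
  x = 1: f_y(1, y) = -3*y**2 - 8*y - 5; vanishes at y ∈ {-1}. (1, -1): f_x = -6 ≠ 0.
  x = 2: f_y(2, y) = -3*y**2 - 12*y - 9; vanishes at y ∈ {-3, -1}. (2, -3): f_x = -32 ≠ 0; (2, -1): f_x = -24 ≠ 0.
  x = 3: f_y(3, y) = -3*y**2 - 16*y - 13; vanishes at y ∈ {-1}. (3, -1): f_x = -54 ≠ 0.
  x = 4: f_y(4, y) = -3*y**2 - 20*y - 17; vanishes at y ∈ {-1}. (4, -1): f_x = -96 ≠ 0.
Only singular point on the grid: (0, -1).
Classify: substitute x = 0 + u, y = -1 + v and expand: f = -2*u**3 - 2*u*v**2 - v**3 + v**2.
No constant or linear terms (consistent with a singular point). Quadratic part: v**2. Cubic part: -2*u**3 - 2*u*v**2 - v**3.
The quadratic part v**2 is a perfect square, so there is a single (double) tangent line v = 0, i.e. y = -1. Restricting the cubic part to that line (v = 0) leaves -2*u**3 ≠ 0, so f is not divisible by v and the branch is v² ≈ 2*u**3 to lowest order — this is a cusp.
Classification: cusp.


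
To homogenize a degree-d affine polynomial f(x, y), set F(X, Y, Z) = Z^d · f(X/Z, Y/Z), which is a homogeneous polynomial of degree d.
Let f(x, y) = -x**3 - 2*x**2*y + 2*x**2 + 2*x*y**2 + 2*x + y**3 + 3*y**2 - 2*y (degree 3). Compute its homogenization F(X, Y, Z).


F(X, Y, Z) = -X**3 - 2*X**2*Y + 2*X**2*Z + 2*X*Y**2 + 2*X*Z**2 + Y**3 + 3*Y**2*Z - 2*Y*Z**2

deg(f) = 3.
Substitute x = X/Z, y = Y/Z into f, then multiply by Z^3.
  monomial -1·x^3·y^0 ↦ -1·X^3·Y^0·Z^0.
  monomial -2·x^2·y^1 ↦ -2·X^2·Y^1·Z^0.
  monomial 2·x^2·y^0 ↦ 2·X^2·Y^0·Z^1.
  monomial 2·x^1·y^2 ↦ 2·X^1·Y^2·Z^0.
  monomial 2·x^1·y^0 ↦ 2·X^1·Y^0·Z^2.
  monomial 1·x^0·y^3 ↦ 1·X^0·Y^3·Z^0.
  monomial 3·x^0·y^2 ↦ 3·X^0·Y^2·Z^1.
  monomial -2·x^0·y^1 ↦ -2·X^0·Y^1·Z^2.
Collecting: F(X, Y, Z) = -X**3 - 2*X**2*Y + 2*X**2*Z + 2*X*Y**2 + 2*X*Z**2 + Y**3 + 3*Y**2*Z - 2*Y*Z**2.


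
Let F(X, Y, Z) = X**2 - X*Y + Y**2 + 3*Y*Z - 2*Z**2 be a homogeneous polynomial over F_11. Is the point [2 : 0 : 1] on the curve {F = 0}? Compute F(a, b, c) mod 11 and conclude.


F(2,0,1) ≡ 2 (mod 11); P is NOT on the curve.

Evaluate F(2, 0, 1) term-by-term (mod 11).
  X**2 ↦ 1·4·1·1 = 4
  -X*Y ↦ -1·2·0·1 = 0
  Y**2 ↦ 1·1·0·1 = 0
  3*Y*Z ↦ 3·1·0·1 = 0
  -2*Z**2 ↦ -2·1·1·1 = -2
Sum: F(2, 0, 1) = (4) + (0) + (0) + (0) + (-2) = 2.
Reducing mod 11: 2 ≡ 2 (mod 11).
Since F(a, b, c) ≡ 2 ≠ 0 (mod 11), P does NOT lie on the curve.


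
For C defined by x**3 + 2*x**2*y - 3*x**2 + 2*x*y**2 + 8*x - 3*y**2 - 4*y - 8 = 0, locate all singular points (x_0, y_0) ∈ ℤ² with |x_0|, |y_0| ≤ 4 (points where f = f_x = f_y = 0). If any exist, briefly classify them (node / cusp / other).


Singular points: {(2, -2)}; classification: node.

Compute partial derivatives:
  f_x = 3*x**2 + 4*x*y - 6*x + 2*y**2 + 8.
  f_y = 2*x**2 + 4*x*y - 6*y - 4.
Scan x_0 ∈ {−4, ..., 4}. For each x_0, f_y(x_0, y) is a polynomial in y; find its integer roots y ∈ {−4, ..., 4}, then test f_x and f at those candidates.
  x = -4: f_y(-4, y) = 28 - 22*y; no integer root y with |y| ≤ 4.
  x = -3: f_y(-3, y) = 14 - 18*y; no integer root y with |y| ≤ 4.
  x = -2: f_y(-2, y) = 4 - 14*y; no integer root y with |y| ≤ 4.
  x = -1: f_y(-1, y) = -10*y - 2; no integer root y with |y| ≤ 4.
  x = 0: f_y(0, y) = -6*y - 4; no integer root y with |y| ≤ 4.
  x = 1: f_y(1, y) = -2*y - 2; vanishes at y ∈ {-1}. (1, -1): f_x = 3 ≠ 0.
  x = 2: f_y(2, y) = 2*y + 4; vanishes at y ∈ {-2}. (2, -2): f_x = 0, f = 0 — SINGULAR.
  x = 3: f_y(3, y) = 6*y + 14; no integer root y with |y| ≤ 4.
  x = 4: f_y(4, y) = 10*y + 28; no integer root y with |y| ≤ 4.
Only singular point on the grid: (2, -2).
Classify: substitute x = 2 + u, y = -2 + v and expand: f = u**3 + 2*u**2*v - u**2 + 2*u*v**2 + v**2.
No constant or linear terms (consistent with a singular point). Quadratic part: -u**2 + v**2. Cubic part: u**3 + 2*u**2*v + 2*u*v**2.
The quadratic part v**2 - u**2 = (v − u)(v + u) splits into two distinct linear factors, so there are two distinct tangent lines y − -2 = ±(x − 2) — this is a node (ordinary double point).
Classification: node.


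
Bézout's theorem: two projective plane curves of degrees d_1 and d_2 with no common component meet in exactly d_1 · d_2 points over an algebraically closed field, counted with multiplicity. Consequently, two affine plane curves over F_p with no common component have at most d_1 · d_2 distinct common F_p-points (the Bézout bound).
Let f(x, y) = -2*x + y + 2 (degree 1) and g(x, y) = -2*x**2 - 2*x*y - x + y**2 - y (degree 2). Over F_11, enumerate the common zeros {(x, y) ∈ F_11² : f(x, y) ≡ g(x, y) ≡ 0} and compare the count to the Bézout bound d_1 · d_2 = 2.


Common zeros: {(3, 4), (10, 7)}; count = 2; Bézout bound = 2.

deg(f) = 1, deg(g) = 2, so Bézout bound = 2.
Scan x ∈ F_11. For each x, list the y ∈ F_11 with f(x, y) ≡ 0 and those with g(x, y) ≡ 0 (mod 11); the common zeros in that column are the intersection.
  x = 0: f ≡ 0 at y ∈ {9}; g ≡ 0 at y ∈ {0, 1}; common: ∅.
  x = 1: f ≡ 0 at y ∈ {0}; g ≡ 0 at y ∈ ∅; common: ∅.
  x = 2: f ≡ 0 at y ∈ {2}; g ≡ 0 at y ∈ ∅; common: ∅.
  x = 3: f ≡ 0 at y ∈ {4}; g ≡ 0 at y ∈ {3, 4}; common: {4}.
  x = 4: f ≡ 0 at y ∈ {6}; g ≡ 0 at y ∈ {1, 8}; common: ∅.
  x = 5: f ≡ 0 at y ∈ {8}; g ≡ 0 at y ∈ {0}; common: ∅.
  x = 6: f ≡ 0 at y ∈ {10}; g ≡ 0 at y ∈ ∅; common: ∅.
  x = 7: f ≡ 0 at y ∈ {1}; g ≡ 0 at y ∈ ∅; common: ∅.
  x = 8: f ≡ 0 at y ∈ {3}; g ≡ 0 at y ∈ ∅; common: ∅.
  x = 9: f ≡ 0 at y ∈ {5}; g ≡ 0 at y ∈ {4}; common: ∅.
  x = 10: f ≡ 0 at y ∈ {7}; g ≡ 0 at y ∈ {3, 7}; common: {7}.
Collecting: common zeros = {(3, 4), (10, 7)}, so the count is 2.
Comparison with the Bézout bound: 2 ≤ 2 = deg(f)·deg(g), as expected for curves with no common component (the bound is attained).


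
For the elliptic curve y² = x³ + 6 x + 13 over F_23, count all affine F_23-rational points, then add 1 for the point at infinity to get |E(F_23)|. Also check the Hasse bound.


Affine points = {(0, 6), (0, 17), (3, 9), (3, 14), (4, 3), (4, 20), (6, 9), (6, 14), (14, 9), (14, 14), (21, 4), (21, 19), (22, 11), (22, 12)}; affine count = 14; |E(F_23)| = 15.

Discriminant check: Δ ∝ 4a³ + 27b² = 4·6³ + 27·13² = 4·216 + 27·169 ≡ 22 (mod 23). Nonzero ⇒ E is nonsingular.
For each x ∈ F_23, compute rhs = x³ + 6·x + 13 mod 23, then count y ∈ F_23 with y² ≡ rhs.
  x = 0: rhs = 13, matching y values: 6, 17 (2 points).
  x = 1: rhs = 20, matching y values: none (0 points).
  x = 2: rhs = 10, matching y values: none (0 points).
  x = 3: rhs = 12, matching y values: 9, 14 (2 points).
  x = 4: rhs = 9, matching y values: 3, 20 (2 points).
  x = 5: rhs = 7, matching y values: none (0 points).
  x = 6: rhs = 12, matching y values: 9, 14 (2 points).
  x = 7: rhs = 7, matching y values: none (0 points).
  x = 8: rhs = 21, matching y values: none (0 points).
  x = 9: rhs = 14, matching y values: none (0 points).
  x = 10: rhs = 15, matching y values: none (0 points).
  x = 11: rhs = 7, matching y values: none (0 points).
  x = 12: rhs = 19, matching y values: none (0 points).
  x = 13: rhs = 11, matching y values: none (0 points).
  x = 14: rhs = 12, matching y values: 9, 14 (2 points).
  x = 15: rhs = 5, matching y values: none (0 points).
  x = 16: rhs = 19, matching y values: none (0 points).
  x = 17: rhs = 14, matching y values: none (0 points).
  x = 18: rhs = 19, matching y values: none (0 points).
  x = 19: rhs = 17, matching y values: none (0 points).
  x = 20: rhs = 14, matching y values: none (0 points).
  x = 21: rhs = 16, matching y values: 4, 19 (2 points).
  x = 22: rhs = 6, matching y values: 11, 12 (2 points).
Total affine count: 14.
Full point count |E(F_23)| = 14 + 1 = 15.
Hasse bound: |15 − (23+1)| = |-9| = 9 ≤ 2√23 ≈ 9.5917 ✓.


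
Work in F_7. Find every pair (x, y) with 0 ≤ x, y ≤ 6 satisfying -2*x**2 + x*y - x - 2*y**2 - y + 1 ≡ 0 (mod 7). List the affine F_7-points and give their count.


Affine F_7-points: {(0, 4), (0, 6), (4, 0), (4, 5), (5, 4), (5, 5), (6, 0), (6, 6)}; count = 8.

For each of the 49 pairs (x, y) ∈ F_7², evaluate f(x, y) mod 7. Record the zeros.
  x = 0: [0↦1, 1↦5, 2↦5, 3↦1, 4↦0, 5↦2, 6↦0]  zeros at y ∈ {4, 6}
  x = 1: [0↦5, 1↦3, 2↦4, 3↦1, 4↦1, 5↦4, 6↦3]  zeros at y ∈ ∅
  x = 2: [0↦5, 1↦4, 2↦6, 3↦4, 4↦5, 5↦2, 6↦2]  zeros at y ∈ ∅
  x = 3: [0↦1, 1↦1, 2↦4, 3↦3, 4↦5, 5↦3, 6↦4]  zeros at y ∈ ∅
  x = 4: [0↦0, 1↦1, 2↦5, 3↦5, 4↦1, 5↦0, 6↦2]  zeros at y ∈ {0, 5}
  x = 5: [0↦2, 1↦4, 2↦2, 3↦3, 4↦0, 5↦0, 6↦3]  zeros at y ∈ {4, 5}
  x = 6: [0↦0, 1↦3, 2↦2, 3↦4, 4↦2, 5↦3, 6↦0]  zeros at y ∈ {0, 6}
Collecting zeros: affine points = {(0, 4), (0, 6), (4, 0), (4, 5), (5, 4), (5, 5), (6, 0), (6, 6)}.
Total count |C(F_7)_aff| = 8.


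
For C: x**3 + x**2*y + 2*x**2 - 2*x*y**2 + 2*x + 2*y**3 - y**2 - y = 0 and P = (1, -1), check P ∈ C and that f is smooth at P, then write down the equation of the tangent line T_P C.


Tangent line at P: 5*x + 12*y + 7 = 0.

Step 1: f(1, -1) = 0, so P lies on C.
Step 2: partial derivatives
  f_x(x, y) = 3*x**2 + 2*x*y + 4*x - 2*y**2 + 2, f_y(x, y) = x**2 - 4*x*y + 6*y**2 - 2*y - 1.
  f_x(P) = 5, f_y(P) = 12 (gradient nonzero, so P is smooth).
Step 3: tangent line at P: 5·(x − 1) + 12·(y − -1) = 0.
Expanding: 5*x + 12*y + 7 = 0.


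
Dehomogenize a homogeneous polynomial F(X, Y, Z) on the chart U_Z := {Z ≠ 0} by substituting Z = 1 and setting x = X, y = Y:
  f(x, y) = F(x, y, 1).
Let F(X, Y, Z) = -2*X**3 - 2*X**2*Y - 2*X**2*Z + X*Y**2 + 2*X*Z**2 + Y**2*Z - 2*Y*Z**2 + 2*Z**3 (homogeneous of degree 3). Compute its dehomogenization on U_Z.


f(x, y) = -2*x**3 - 2*x**2*y - 2*x**2 + x*y**2 + 2*x + y**2 - 2*y + 2

On U_Z we set Z = 1. Each monomial c·X^i·Y^j·Z^k in F becomes c·x^i·y^j·1^k = c·x^i·y^j.
Substituting Z = 1: F(X, Y, 1) = -2*x**3 - 2*x**2*y - 2*x**2 + x*y**2 + 2*x + y**2 - 2*y + 2.
Note: deg(f) ≤ deg(F) = 3; strict inequality happens when F is divisible by Z (lost terms).


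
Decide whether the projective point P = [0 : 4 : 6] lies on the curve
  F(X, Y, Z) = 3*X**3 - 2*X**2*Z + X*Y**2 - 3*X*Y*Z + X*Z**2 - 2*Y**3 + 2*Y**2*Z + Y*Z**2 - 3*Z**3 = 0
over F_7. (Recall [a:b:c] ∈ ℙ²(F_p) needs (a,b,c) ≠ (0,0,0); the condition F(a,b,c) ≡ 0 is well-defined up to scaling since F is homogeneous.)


F(0,4,6) ≡ 1 (mod 7); P is NOT on the curve.

Evaluate F(0, 4, 6) term-by-term (mod 7).
  3*X**3 ↦ 3·0·1·1 = 0
  -2*X**2*Z ↦ -2·0·1·6 = 0
  X*Y**2 ↦ 1·0·16·1 = 0
  -3*X*Y*Z ↦ -3·0·4·6 = 0
  X*Z**2 ↦ 1·0·1·36 = 0
  -2*Y**3 ↦ -2·1·64·1 = -128
  2*Y**2*Z ↦ 2·1·16·6 = 192
  Y*Z**2 ↦ 1·1·4·36 = 144
  -3*Z**3 ↦ -3·1·1·216 = -648
Sum: F(0, 4, 6) = (0) + (0) + (0) + (0) + (0) + (-128) + (192) + (144) + (-648) = -440.
Reducing mod 7: -440 ≡ 1 (mod 7).
Since F(a, b, c) ≡ 1 ≠ 0 (mod 7), P does NOT lie on the curve.


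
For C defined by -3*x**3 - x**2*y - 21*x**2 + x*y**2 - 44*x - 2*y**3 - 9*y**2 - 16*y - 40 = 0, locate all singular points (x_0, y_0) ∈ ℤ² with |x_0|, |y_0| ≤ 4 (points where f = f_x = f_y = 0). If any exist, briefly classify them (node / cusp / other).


Singular points: {(-2, -2)}; classification: node.

Compute partial derivatives:
  f_x = -9*x**2 - 2*x*y - 42*x + y**2 - 44.
  f_y = -x**2 + 2*x*y - 6*y**2 - 18*y - 16.
Scan x_0 ∈ {−4, ..., 4}. For each x_0, f_y(x_0, y) is a polynomial in y; find its integer roots y ∈ {−4, ..., 4}, then test f_x and f at those candidates.
  x = -4: f_y(-4, y) = -6*y**2 - 26*y - 32; no integer root y with |y| ≤ 4.
  x = -3: f_y(-3, y) = -6*y**2 - 24*y - 25; no integer root y with |y| ≤ 4.
  x = -2: f_y(-2, y) = -6*y**2 - 22*y - 20; vanishes at y ∈ {-2}. (-2, -2): f_x = 0, f = 0 — SINGULAR.
  x = -1: f_y(-1, y) = -6*y**2 - 20*y - 17; no integer root y with |y| ≤ 4.
  x = 0: f_y(0, y) = -6*y**2 - 18*y - 16; no integer root y with |y| ≤ 4.
  x = 1: f_y(1, y) = -6*y**2 - 16*y - 17; no integer root y with |y| ≤ 4.
  x = 2: f_y(2, y) = -6*y**2 - 14*y - 20; no integer root y with |y| ≤ 4.
  x = 3: f_y(3, y) = -6*y**2 - 12*y - 25; no integer root y with |y| ≤ 4.
  x = 4: f_y(4, y) = -6*y**2 - 10*y - 32; no integer root y with |y| ≤ 4.
Only singular point on the grid: (-2, -2).
Classify: substitute x = -2 + u, y = -2 + v and expand: f = -3*u**3 - u**2*v - u**2 + u*v**2 - 2*v**3 + v**2.
No constant or linear terms (consistent with a singular point). Quadratic part: -u**2 + v**2. Cubic part: -3*u**3 - u**2*v + u*v**2 - 2*v**3.
The quadratic part v**2 - u**2 = (v − u)(v + u) splits into two distinct linear factors, so there are two distinct tangent lines y − -2 = ±(x − -2) — this is a node (ordinary double point).
Classification: node.


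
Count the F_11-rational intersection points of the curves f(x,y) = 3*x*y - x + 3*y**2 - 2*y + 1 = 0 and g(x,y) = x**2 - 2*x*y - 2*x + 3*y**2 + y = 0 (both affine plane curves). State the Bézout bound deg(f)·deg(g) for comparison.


Common zeros: ∅; count = 0; Bézout bound = 4.

deg(f) = 2, deg(g) = 2, so Bézout bound = 4.
Scan x ∈ F_11. For each x, list the y ∈ F_11 with f(x, y) ≡ 0 and those with g(x, y) ≡ 0 (mod 11); the common zeros in that column are the intersection.
  x = 0: f ≡ 0 at y ∈ {3, 5}; g ≡ 0 at y ∈ {0, 7}; common: ∅.
  x = 1: f ≡ 0 at y ∈ {0, 7}; g ≡ 0 at y ∈ ∅; common: ∅.
  x = 2: f ≡ 0 at y ∈ ∅; g ≡ 0 at y ∈ {0, 1}; common: ∅.
  x = 3: f ≡ 0 at y ∈ ∅; g ≡ 0 at y ∈ {10}; common: ∅.
  x = 4: f ≡ 0 at y ∈ {6, 9}; g ≡ 0 at y ∈ ∅; common: ∅.
  x = 5: f ≡ 0 at y ∈ ∅; g ≡ 0 at y ∈ {7}; common: ∅.
  x = 6: f ≡ 0 at y ∈ ∅; g ≡ 0 at y ∈ {5, 6}; common: ∅.
  x = 7: f ≡ 0 at y ∈ {2, 10}; g ≡ 0 at y ∈ ∅; common: ∅.
  x = 8: f ≡ 0 at y ∈ ∅; g ≡ 0 at y ∈ {6, 10}; common: ∅.
  x = 9: f ≡ 0 at y ∈ ∅; g ≡ 0 at y ∈ ∅; common: ∅.
  x = 10: f ≡ 0 at y ∈ {1, 8}; g ≡ 0 at y ∈ ∅; common: ∅.
Collecting: common zeros = ∅, so the count is 0.
Comparison with the Bézout bound: 0 ≤ 4 = deg(f)·deg(g), as expected for curves with no common component (the affine F_11-count falls short of the bound because intersections may lie at infinity, over extension fields, or carry multiplicity).


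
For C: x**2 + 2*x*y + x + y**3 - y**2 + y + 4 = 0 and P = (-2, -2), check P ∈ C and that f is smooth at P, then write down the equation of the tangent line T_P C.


Tangent line at P: -7*x + 13*y + 12 = 0.

Step 1: f(-2, -2) = 0, so P lies on C.
Step 2: partial derivatives
  f_x(x, y) = 2*x + 2*y + 1, f_y(x, y) = 2*x + 3*y**2 - 2*y + 1.
  f_x(P) = -7, f_y(P) = 13 (gradient nonzero, so P is smooth).
Step 3: tangent line at P: -7·(x − -2) + 13·(y − -2) = 0.
Expanding: -7*x + 13*y + 12 = 0.


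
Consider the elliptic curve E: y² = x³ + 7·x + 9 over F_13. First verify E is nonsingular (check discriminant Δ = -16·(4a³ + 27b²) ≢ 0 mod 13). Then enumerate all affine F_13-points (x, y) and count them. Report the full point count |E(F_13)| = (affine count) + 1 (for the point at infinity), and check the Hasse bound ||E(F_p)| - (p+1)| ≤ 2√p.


Affine points = {(0, 3), (0, 10), (1, 2), (1, 11), (4, 6), (4, 7), (5, 0), (10, 0), (11, 0), (12, 1), (12, 12)}; affine count = 11; |E(F_13)| = 12.

Discriminant check: Δ ∝ 4a³ + 27b² = 4·7³ + 27·9² = 4·343 + 27·81 ≡ 10 (mod 13). Nonzero ⇒ E is nonsingular.
For each x ∈ F_13, compute rhs = x³ + 7·x + 9 mod 13, then count y ∈ F_13 with y² ≡ rhs.
  x = 0: rhs = 9, matching y values: 3, 10 (2 points).
  x = 1: rhs = 4, matching y values: 2, 11 (2 points).
  x = 2: rhs = 5, matching y values: none (0 points).
  x = 3: rhs = 5, matching y values: none (0 points).
  x = 4: rhs = 10, matching y values: 6, 7 (2 points).
  x = 5: rhs = 0, matching y values: 0 (1 points).
  x = 6: rhs = 7, matching y values: none (0 points).
  x = 7: rhs = 11, matching y values: none (0 points).
  x = 8: rhs = 5, matching y values: none (0 points).
  x = 9: rhs = 8, matching y values: none (0 points).
  x = 10: rhs = 0, matching y values: 0 (1 points).
  x = 11: rhs = 0, matching y values: 0 (1 points).
  x = 12: rhs = 1, matching y values: 1, 12 (2 points).
Total affine count: 11.
Full point count |E(F_13)| = 11 + 1 = 12.
Hasse bound: |12 − (13+1)| = |-2| = 2 ≤ 2√13 ≈ 7.2111 ✓.


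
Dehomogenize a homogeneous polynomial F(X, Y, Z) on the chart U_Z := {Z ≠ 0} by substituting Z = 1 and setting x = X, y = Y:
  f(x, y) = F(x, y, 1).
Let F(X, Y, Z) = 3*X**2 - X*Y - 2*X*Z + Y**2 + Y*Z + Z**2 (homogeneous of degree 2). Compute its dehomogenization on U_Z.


f(x, y) = 3*x**2 - x*y - 2*x + y**2 + y + 1

On U_Z we set Z = 1. Each monomial c·X^i·Y^j·Z^k in F becomes c·x^i·y^j·1^k = c·x^i·y^j.
Substituting Z = 1: F(X, Y, 1) = 3*x**2 - x*y - 2*x + y**2 + y + 1.
Note: deg(f) ≤ deg(F) = 2; strict inequality happens when F is divisible by Z (lost terms).


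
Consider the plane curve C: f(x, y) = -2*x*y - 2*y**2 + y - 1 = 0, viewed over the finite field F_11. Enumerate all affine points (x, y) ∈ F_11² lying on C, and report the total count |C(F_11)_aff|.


Affine F_11-points: {(0, 8), (0, 9), (1, 2), (1, 3), (2, 5), (2, 10), (6, 4), (6, 7), (10, 1), (10, 6)}; count = 10.

For each of the 121 pairs (x, y) ∈ F_11², evaluate f(x, y) mod 11. Record the zeros.
  x = 0: [0↦10, 1↦9, 2↦4, 3↦6, 4↦4, 5↦9, 6↦10, 7↦7, 8↦0, 9↦0, 10↦7]  zeros at y ∈ {8, 9}
  x = 1: [0↦10, 1↦7, 2↦0, 3↦0, 4↦7, 5↦10, 6↦9, 7↦4, 8↦6, 9↦4, 10↦9]  zeros at y ∈ {2, 3}
  x = 2: [0↦10, 1↦5, 2↦7, 3↦5, 4↦10, 5↦0, 6↦8, 7↦1, 8↦1, 9↦8, 10↦0]  zeros at y ∈ {5, 10}
  x = 3: [0↦10, 1↦3, 2↦3, 3↦10, 4↦2, 5↦1, 6↦7, 7↦9, 8↦7, 9↦1, 10↦2]  zeros at y ∈ ∅
  x = 4: [0↦10, 1↦1, 2↦10, 3↦4, 4↦5, 5↦2, 6↦6, 7↦6, 8↦2, 9↦5, 10↦4]  zeros at y ∈ ∅
  x = 5: [0↦10, 1↦10, 2↦6, 3↦9, 4↦8, 5↦3, 6↦5, 7↦3, 8↦8, 9↦9, 10↦6]  zeros at y ∈ ∅
  x = 6: [0↦10, 1↦8, 2↦2, 3↦3, 4↦0, 5↦4, 6↦4, 7↦0, 8↦3, 9↦2, 10↦8]  zeros at y ∈ {4, 7}
  x = 7: [0↦10, 1↦6, 2↦9, 3↦8, 4↦3, 5↦5, 6↦3, 7↦8, 8↦9, 9↦6, 10↦10]  zeros at y ∈ ∅
  x = 8: [0↦10, 1↦4, 2↦5, 3↦2, 4↦6, 5↦6, 6↦2, 7↦5, 8↦4, 9↦10, 10↦1]  zeros at y ∈ ∅
  x = 9: [0↦10, 1↦2, 2↦1, 3↦7, 4↦9, 5↦7, 6↦1, 7↦2, 8↦10, 9↦3, 10↦3]  zeros at y ∈ ∅
  x = 10: [0↦10, 1↦0, 2↦8, 3↦1, 4↦1, 5↦8, 6↦0, 7↦10, 8↦5, 9↦7, 10↦5]  zeros at y ∈ {1, 6}
Collecting zeros: affine points = {(0, 8), (0, 9), (1, 2), (1, 3), (2, 5), (2, 10), (6, 4), (6, 7), (10, 1), (10, 6)}.
Total count |C(F_11)_aff| = 10.


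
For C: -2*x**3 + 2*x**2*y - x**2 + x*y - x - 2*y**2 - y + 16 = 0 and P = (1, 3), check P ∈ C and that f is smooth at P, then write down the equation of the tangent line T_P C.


Tangent line at P: 6*x - 10*y + 24 = 0.

Step 1: f(1, 3) = 0, so P lies on C.
Step 2: partial derivatives
  f_x(x, y) = -6*x**2 + 4*x*y - 2*x + y - 1, f_y(x, y) = 2*x**2 + x - 4*y - 1.
  f_x(P) = 6, f_y(P) = -10 (gradient nonzero, so P is smooth).
Step 3: tangent line at P: 6·(x − 1) + -10·(y − 3) = 0.
Expanding: 6*x - 10*y + 24 = 0.


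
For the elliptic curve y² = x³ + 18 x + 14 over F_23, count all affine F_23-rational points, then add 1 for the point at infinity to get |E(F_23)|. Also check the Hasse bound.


Affine points = {(2, 9), (2, 14), (3, 7), (3, 16), (4, 9), (4, 14), (6, 4), (6, 19), (7, 0), (8, 7), (8, 16), (9, 10), (9, 13), (11, 5), (11, 18), (12, 7), (12, 16), (15, 5), (15, 18), (17, 9), (17, 14), (18, 11), (18, 12), (19, 4), (19, 19), (20, 5), (20, 18), (21, 4), (21, 19), (22, 8), (22, 15)}; affine count = 31; |E(F_23)| = 32.

Discriminant check: Δ ∝ 4a³ + 27b² = 4·18³ + 27·14² = 4·5832 + 27·196 ≡ 8 (mod 23). Nonzero ⇒ E is nonsingular.
For each x ∈ F_23, compute rhs = x³ + 18·x + 14 mod 23, then count y ∈ F_23 with y² ≡ rhs.
  x = 0: rhs = 14, matching y values: none (0 points).
  x = 1: rhs = 10, matching y values: none (0 points).
  x = 2: rhs = 12, matching y values: 9, 14 (2 points).
  x = 3: rhs = 3, matching y values: 7, 16 (2 points).
  x = 4: rhs = 12, matching y values: 9, 14 (2 points).
  x = 5: rhs = 22, matching y values: none (0 points).
  x = 6: rhs = 16, matching y values: 4, 19 (2 points).
  x = 7: rhs = 0, matching y values: 0 (1 points).
  x = 8: rhs = 3, matching y values: 7, 16 (2 points).
  x = 9: rhs = 8, matching y values: 10, 13 (2 points).
  x = 10: rhs = 21, matching y values: none (0 points).
  x = 11: rhs = 2, matching y values: 5, 18 (2 points).
  x = 12: rhs = 3, matching y values: 7, 16 (2 points).
  x = 13: rhs = 7, matching y values: none (0 points).
  x = 14: rhs = 20, matching y values: none (0 points).
  x = 15: rhs = 2, matching y values: 5, 18 (2 points).
  x = 16: rhs = 5, matching y values: none (0 points).
  x = 17: rhs = 12, matching y values: 9, 14 (2 points).
  x = 18: rhs = 6, matching y values: 11, 12 (2 points).
  x = 19: rhs = 16, matching y values: 4, 19 (2 points).
  x = 20: rhs = 2, matching y values: 5, 18 (2 points).
  x = 21: rhs = 16, matching y values: 4, 19 (2 points).
  x = 22: rhs = 18, matching y values: 8, 15 (2 points).
Total affine count: 31.
Full point count |E(F_23)| = 31 + 1 = 32.
Hasse bound: |32 − (23+1)| = |8| = 8 ≤ 2√23 ≈ 9.5917 ✓.


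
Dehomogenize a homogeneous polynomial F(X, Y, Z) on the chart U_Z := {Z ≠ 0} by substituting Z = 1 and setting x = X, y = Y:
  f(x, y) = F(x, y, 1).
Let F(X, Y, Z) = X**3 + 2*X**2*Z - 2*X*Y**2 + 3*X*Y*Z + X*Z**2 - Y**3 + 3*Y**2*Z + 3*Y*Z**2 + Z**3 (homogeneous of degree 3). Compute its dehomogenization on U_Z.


f(x, y) = x**3 + 2*x**2 - 2*x*y**2 + 3*x*y + x - y**3 + 3*y**2 + 3*y + 1

On U_Z we set Z = 1. Each monomial c·X^i·Y^j·Z^k in F becomes c·x^i·y^j·1^k = c·x^i·y^j.
Substituting Z = 1: F(X, Y, 1) = x**3 + 2*x**2 - 2*x*y**2 + 3*x*y + x - y**3 + 3*y**2 + 3*y + 1.
Note: deg(f) ≤ deg(F) = 3; strict inequality happens when F is divisible by Z (lost terms).


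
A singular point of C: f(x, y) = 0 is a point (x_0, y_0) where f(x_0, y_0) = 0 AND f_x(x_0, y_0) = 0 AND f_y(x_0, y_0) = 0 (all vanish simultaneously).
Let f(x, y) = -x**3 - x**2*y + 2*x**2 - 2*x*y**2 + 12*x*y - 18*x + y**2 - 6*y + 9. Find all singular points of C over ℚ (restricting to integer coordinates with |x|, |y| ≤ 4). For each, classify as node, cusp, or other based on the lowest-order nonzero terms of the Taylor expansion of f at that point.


Singular points: {(0, 3)}; classification: node.

Compute partial derivatives:
  f_x = -3*x**2 - 2*x*y + 4*x - 2*y**2 + 12*y - 18.
  f_y = -x**2 - 4*x*y + 12*x + 2*y - 6.
Scan x_0 ∈ {−4, ..., 4}. For each x_0, f_y(x_0, y) is a polynomial in y; find its integer roots y ∈ {−4, ..., 4}, then test f_x and f at those candidates.
  x = -4: f_y(-4, y) = 18*y - 70; no integer root y with |y| ≤ 4.
  x = -3: f_y(-3, y) = 14*y - 51; no integer root y with |y| ≤ 4.
  x = -2: f_y(-2, y) = 10*y - 34; no integer root y with |y| ≤ 4.
  x = -1: f_y(-1, y) = 6*y - 19; no integer root y with |y| ≤ 4.
  x = 0: f_y(0, y) = 2*y - 6; vanishes at y ∈ {3}. (0, 3): f_x = 0, f = 0 — SINGULAR.
  x = 1: f_y(1, y) = 5 - 2*y; no integer root y with |y| ≤ 4.
  x = 2: f_y(2, y) = 14 - 6*y; no integer root y with |y| ≤ 4.
  x = 3: f_y(3, y) = 21 - 10*y; no integer root y with |y| ≤ 4.
  x = 4: f_y(4, y) = 26 - 14*y; no integer root y with |y| ≤ 4.
Only singular point on the grid: (0, 3).
Classify: substitute x = 0 + u, y = 3 + v and expand: f = -u**3 - u**2*v - u**2 - 2*u*v**2 + v**2.
No constant or linear terms (consistent with a singular point). Quadratic part: -u**2 + v**2. Cubic part: -u**3 - u**2*v - 2*u*v**2.
The quadratic part v**2 - u**2 = (v − u)(v + u) splits into two distinct linear factors, so there are two distinct tangent lines y − 3 = ±(x − 0) — this is a node (ordinary double point).
Classification: node.


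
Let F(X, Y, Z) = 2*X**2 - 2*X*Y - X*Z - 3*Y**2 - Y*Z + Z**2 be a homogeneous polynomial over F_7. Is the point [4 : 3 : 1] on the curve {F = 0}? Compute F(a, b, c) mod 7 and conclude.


F(4,3,1) ≡ 3 (mod 7); P is NOT on the curve.

Evaluate F(4, 3, 1) term-by-term (mod 7).
  2*X**2 ↦ 2·16·1·1 = 32
  -2*X*Y ↦ -2·4·3·1 = -24
  -X*Z ↦ -1·4·1·1 = -4
  -3*Y**2 ↦ -3·1·9·1 = -27
  -Y*Z ↦ -1·1·3·1 = -3
  Z**2 ↦ 1·1·1·1 = 1
Sum: F(4, 3, 1) = (32) + (-24) + (-4) + (-27) + (-3) + (1) = -25.
Reducing mod 7: -25 ≡ 3 (mod 7).
Since F(a, b, c) ≡ 3 ≠ 0 (mod 7), P does NOT lie on the curve.


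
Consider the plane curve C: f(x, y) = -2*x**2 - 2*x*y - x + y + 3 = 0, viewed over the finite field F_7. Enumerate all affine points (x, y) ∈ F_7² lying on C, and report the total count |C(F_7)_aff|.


Affine F_7-points: {(0, 4), (1, 0), (2, 0), (3, 2), (5, 2), (6, 4)}; count = 6.

For each of the 49 pairs (x, y) ∈ F_7², evaluate f(x, y) mod 7. Record the zeros.
  x = 0: [0↦3, 1↦4, 2↦5, 3↦6, 4↦0, 5↦1, 6↦2]  zeros at y ∈ {4}
  x = 1: [0↦0, 1↦6, 2↦5, 3↦4, 4↦3, 5↦2, 6↦1]  zeros at y ∈ {0}
  x = 2: [0↦0, 1↦4, 2↦1, 3↦5, 4↦2, 5↦6, 6↦3]  zeros at y ∈ {0}
  x = 3: [0↦3, 1↦5, 2↦0, 3↦2, 4↦4, 5↦6, 6↦1]  zeros at y ∈ {2}
  x = 4: [0↦2, 1↦2, 2↦2, 3↦2, 4↦2, 5↦2, 6↦2]  zeros at y ∈ ∅
  x = 5: [0↦4, 1↦2, 2↦0, 3↦5, 4↦3, 5↦1, 6↦6]  zeros at y ∈ {2}
  x = 6: [0↦2, 1↦5, 2↦1, 3↦4, 4↦0, 5↦3, 6↦6]  zeros at y ∈ {4}
Collecting zeros: affine points = {(0, 4), (1, 0), (2, 0), (3, 2), (5, 2), (6, 4)}.
Total count |C(F_7)_aff| = 6.
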